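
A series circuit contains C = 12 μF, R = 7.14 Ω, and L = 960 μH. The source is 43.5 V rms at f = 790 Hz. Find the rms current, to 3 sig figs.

3.11 A

ω = 2πf = 4964 rad/s
X_L = ωL = 4.77 Ω
X_C = 1/(ωC) = 16.8 Ω
Net reactance X = X_L − X_C = -12.0 Ω
Z = 7.14 − j12.0 Ω
|Z| = √(7.14² + 12.0²) = 14.0 Ω
I = V/|Z| = 43.5/14.0 = 3.11 A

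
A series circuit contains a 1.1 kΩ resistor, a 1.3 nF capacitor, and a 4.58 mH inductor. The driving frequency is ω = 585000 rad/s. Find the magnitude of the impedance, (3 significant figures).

X_L = ωL = 2680 Ω
X_C = 1/(ωC) = 1310 Ω
Net reactance X = X_L − X_C = 1360 Ω
Z = 1100 + j1360 Ω
|Z| = √(1100² + 1360²) = 1750 Ω

1750 Ω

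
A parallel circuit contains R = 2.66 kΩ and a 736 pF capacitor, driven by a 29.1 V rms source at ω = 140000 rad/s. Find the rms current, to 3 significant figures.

X_C = 1/(ωC) = 9700 Ω
Parallel: admittances add. Y = 1/R + jωC
Y = (0.000376 + j0.000103) S
|Y| = 0.000390 S → |Z| = 1/|Y| = 2570 Ω, ∠Z = −∠Y = -15.3°
I = V/|Z| = 29.1/2570 = 11.3 mA

11.3 mA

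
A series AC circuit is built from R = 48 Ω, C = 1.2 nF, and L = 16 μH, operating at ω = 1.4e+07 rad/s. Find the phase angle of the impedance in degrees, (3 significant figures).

73.7°

X_L = ωL = 224 Ω
X_C = 1/(ωC) = 59.5 Ω
Net reactance X = X_L − X_C = 164 Ω
Z = 48.0 + j164 Ω
|Z| = √(48.0² + 164²) = 171 Ω
∠Z = arctan(164/48.0) = 73.7°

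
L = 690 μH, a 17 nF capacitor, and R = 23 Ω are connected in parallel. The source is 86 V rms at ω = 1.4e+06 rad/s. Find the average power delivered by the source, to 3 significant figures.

322 W

X_L = ωL = 966 Ω
X_C = 1/(ωC) = 42.0 Ω
Parallel: admittances add. Y = 1/R + 1/(jωL) + jωC
Y = (0.0435 + j0.0228) S
|Y| = 0.0491 S → |Z| = 1/|Y| = 20.4 Ω, ∠Z = −∠Y = -27.6°
I = V/|Z| = 4.22 A
P = VI cos φ = 86 × 4.22 × cos(-27.6°) = 322 W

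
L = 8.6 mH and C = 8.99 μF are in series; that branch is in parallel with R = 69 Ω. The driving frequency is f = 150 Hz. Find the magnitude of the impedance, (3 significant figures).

ω = 2πf = 942.5 rad/s
X_L = ωL = 8.11 Ω
X_C = 1/(ωC) = 118 Ω
Branch 1: Z₁ = R = 69.0 Ω
Branch 2 (series LC): Z₂ = j(X_L − X_C) = −j110 Ω
Parallel: Z = Z₁Z₂/(Z₁+Z₂), |Z| = 58.4 Ω, ∠Z = -32.1°

58.4 Ω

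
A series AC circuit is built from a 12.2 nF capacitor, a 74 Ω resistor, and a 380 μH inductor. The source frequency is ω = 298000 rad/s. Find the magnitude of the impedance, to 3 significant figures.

178 Ω

X_L = ωL = 113 Ω
X_C = 1/(ωC) = 275 Ω
Net reactance X = X_L − X_C = -162 Ω
Z = 74.0 − j162 Ω
|Z| = √(74.0² + 162²) = 178 Ω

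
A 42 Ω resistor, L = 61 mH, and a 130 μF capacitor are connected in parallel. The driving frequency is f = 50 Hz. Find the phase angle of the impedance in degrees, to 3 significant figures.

25.5°

ω = 2πf = 314.2 rad/s
X_L = ωL = 19.2 Ω
X_C = 1/(ωC) = 24.5 Ω
Parallel: admittances add. Y = 1/R + 1/(jωL) + jωC
Y = (0.0238 − j0.0113) S
|Y| = 0.0264 S → |Z| = 1/|Y| = 37.9 Ω, ∠Z = −∠Y = 25.5°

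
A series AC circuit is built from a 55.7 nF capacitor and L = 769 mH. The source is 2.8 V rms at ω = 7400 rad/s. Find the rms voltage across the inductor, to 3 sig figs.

X_L = ωL = 5690 Ω
X_C = 1/(ωC) = 2430 Ω
Net reactance X = X_L − X_C = 3260 Ω
Z = j3260 Ω
|Z| = √(0² + 3260²) = 3260 Ω
I = V/|Z| = 858 μA
V_L = I·|Z_L| = 0.000858 × 5690 = 4.88 V

4.88 V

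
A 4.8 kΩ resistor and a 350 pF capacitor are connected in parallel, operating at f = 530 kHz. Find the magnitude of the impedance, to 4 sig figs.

844.6 Ω

ω = 2πf = 3.33e+06 rad/s
X_C = 1/(ωC) = 858.0 Ω
Parallel: admittances add. Y = 1/R + jωC
Y = (0.0002083 + j0.001166) S
|Y| = 0.001184 S → |Z| = 1/|Y| = 844.6 Ω, ∠Z = −∠Y = -79.87°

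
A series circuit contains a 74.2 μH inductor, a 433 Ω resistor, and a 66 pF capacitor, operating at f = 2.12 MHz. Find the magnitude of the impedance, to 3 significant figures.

458 Ω

ω = 2πf = 1.332e+07 rad/s
X_L = ωL = 988 Ω
X_C = 1/(ωC) = 1140 Ω
Net reactance X = X_L − X_C = -149 Ω
Z = 433 − j149 Ω
|Z| = √(433² + 149²) = 458 Ω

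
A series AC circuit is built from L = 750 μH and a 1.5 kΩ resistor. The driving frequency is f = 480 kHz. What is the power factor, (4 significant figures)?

ω = 2πf = 3.016e+06 rad/s
X_L = ωL = 2262 Ω
Z = 1500 + j2262 Ω
|Z| = √(1500² + 2262²) = 2714 Ω
∠Z = arctan(2262/1500) = 56.45°
cos φ = cos(56.45°) = 0.5527

0.5527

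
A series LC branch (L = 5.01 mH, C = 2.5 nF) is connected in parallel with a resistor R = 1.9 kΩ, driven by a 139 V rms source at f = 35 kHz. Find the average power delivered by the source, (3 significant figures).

ω = 2πf = 219900 rad/s
X_L = ωL = 1100 Ω
X_C = 1/(ωC) = 1820 Ω
Branch 1: Z₁ = R = 1900 Ω
Branch 2 (series LC): Z₂ = j(X_L − X_C) = −j717 Ω
Parallel: Z = Z₁Z₂/(Z₁+Z₂), |Z| = 671 Ω, ∠Z = -69.3°
I = V/|Z| = 207 mA
P = VI cos φ = 139 × 0.207 × cos(-69.3°) = 10.2 W

10.2 W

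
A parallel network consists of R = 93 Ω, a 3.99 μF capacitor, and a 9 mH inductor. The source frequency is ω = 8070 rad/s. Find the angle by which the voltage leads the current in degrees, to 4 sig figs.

-59.74°

X_L = ωL = 72.63 Ω
X_C = 1/(ωC) = 31.06 Ω
Parallel: admittances add. Y = 1/R + 1/(jωL) + jωC
Y = (0.01075 + j0.01843) S
|Y| = 0.02134 S → |Z| = 1/|Y| = 46.86 Ω, ∠Z = −∠Y = -59.74°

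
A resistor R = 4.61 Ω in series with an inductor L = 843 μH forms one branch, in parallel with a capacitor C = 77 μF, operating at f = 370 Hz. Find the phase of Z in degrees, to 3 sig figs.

ω = 2πf = 2325 rad/s
X_L = ωL = 1.96 Ω
X_C = 1/(ωC) = 5.59 Ω
Branch 1 (R+jX_L): Z₁ = 4.61 + j1.96 Ω, |Z₁| = 5.01 Ω
Branch 2 (−jX_C): Z₂ = −j5.59 Ω
Parallel: Z = Z₁Z₂/(Z₁+Z₂), |Z| = 4.77 Ω, ∠Z = -28.8°

-28.8°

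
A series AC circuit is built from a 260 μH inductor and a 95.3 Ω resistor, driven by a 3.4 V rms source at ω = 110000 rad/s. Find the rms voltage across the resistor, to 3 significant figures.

3.26 V

X_L = ωL = 28.6 Ω
Z = 95.3 + j28.6 Ω
|Z| = √(95.3² + 28.6²) = 99.5 Ω
I = V/|Z| = 34.2 mA
V_R = I·|Z_R| = 0.0342 × 95.3 = 3.26 V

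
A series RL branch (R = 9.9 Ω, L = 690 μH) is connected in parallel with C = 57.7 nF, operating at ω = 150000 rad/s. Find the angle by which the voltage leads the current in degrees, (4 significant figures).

X_L = ωL = 103.5 Ω
X_C = 1/(ωC) = 115.5 Ω
Branch 1 (R+jX_L): Z₁ = 9.900 + j103.5 Ω, |Z₁| = 104.0 Ω
Branch 2 (−jX_C): Z₂ = −j115.5 Ω
Parallel: Z = Z₁Z₂/(Z₁+Z₂), |Z| = 770.7 Ω, ∠Z = 45.11°

45.11°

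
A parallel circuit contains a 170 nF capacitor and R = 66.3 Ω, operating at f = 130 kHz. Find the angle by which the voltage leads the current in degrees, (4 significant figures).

-83.80°

ω = 2πf = 816800 rad/s
X_C = 1/(ωC) = 7.202 Ω
Parallel: admittances add. Y = 1/R + jωC
Y = (0.01508 + j0.1389) S
|Y| = 0.1397 S → |Z| = 1/|Y| = 7.159 Ω, ∠Z = −∠Y = -83.80°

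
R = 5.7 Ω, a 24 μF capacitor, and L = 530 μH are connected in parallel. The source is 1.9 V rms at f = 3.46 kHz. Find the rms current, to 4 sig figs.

891.1 mA

ω = 2πf = 21740 rad/s
X_L = ωL = 11.52 Ω
X_C = 1/(ωC) = 1.917 Ω
Parallel: admittances add. Y = 1/R + 1/(jωL) + jωC
Y = (0.1754 + j0.4350) S
|Y| = 0.4690 S → |Z| = 1/|Y| = 2.132 Ω, ∠Z = −∠Y = -68.03°
I = V/|Z| = 1.9/2.132 = 891.1 mA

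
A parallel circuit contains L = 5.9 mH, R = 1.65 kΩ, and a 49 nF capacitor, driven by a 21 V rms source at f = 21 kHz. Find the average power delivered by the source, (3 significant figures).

ω = 2πf = 131900 rad/s
X_L = ωL = 778 Ω
X_C = 1/(ωC) = 155 Ω
Parallel: admittances add. Y = 1/R + 1/(jωL) + jωC
Y = (0.000606 + j0.00518) S
|Y| = 0.00522 S → |Z| = 1/|Y| = 192 Ω, ∠Z = −∠Y = -83.3°
I = V/|Z| = 110 mA
P = VI cos φ = 21 × 0.110 × cos(-83.3°) = 267 mW

267 mW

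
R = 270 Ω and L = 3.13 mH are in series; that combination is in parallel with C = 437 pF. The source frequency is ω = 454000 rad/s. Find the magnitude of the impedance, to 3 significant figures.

X_L = ωL = 1420 Ω
X_C = 1/(ωC) = 5040 Ω
Branch 1 (R+jX_L): Z₁ = 270 + j1420 Ω, |Z₁| = 1450 Ω
Branch 2 (−jX_C): Z₂ = −j5040 Ω
Parallel: Z = Z₁Z₂/(Z₁+Z₂), |Z| = 2010 Ω, ∠Z = 75.0°

2010 Ω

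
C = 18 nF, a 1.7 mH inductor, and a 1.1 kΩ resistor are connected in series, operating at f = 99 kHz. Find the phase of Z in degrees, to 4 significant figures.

ω = 2πf = 622000 rad/s
X_L = ωL = 1057 Ω
X_C = 1/(ωC) = 89.31 Ω
Net reactance X = X_L − X_C = 968.1 Ω
Z = 1100 + j968.1 Ω
|Z| = √(1100² + 968.1²) = 1465 Ω
∠Z = arctan(968.1/1100) = 41.35°

41.35°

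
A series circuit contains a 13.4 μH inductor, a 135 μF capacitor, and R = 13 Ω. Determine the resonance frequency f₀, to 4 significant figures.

3.742 kHz

ω₀ = 1/√(LC) = 1/√(1.34e-05 × 0.000135) = 23510 rad/s
f₀ = ω₀/(2π) = 3.742 kHz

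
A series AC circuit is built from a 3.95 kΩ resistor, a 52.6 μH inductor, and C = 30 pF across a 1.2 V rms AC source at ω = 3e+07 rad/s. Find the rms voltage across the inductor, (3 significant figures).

X_L = ωL = 1580 Ω
X_C = 1/(ωC) = 1110 Ω
Net reactance X = X_L − X_C = 467 Ω
Z = 3950 + j467 Ω
|Z| = √(3950² + 467²) = 3980 Ω
I = V/|Z| = 302 μA
V_L = I·|Z_L| = 0.000302 × 1580 = 0.476 V

0.476 V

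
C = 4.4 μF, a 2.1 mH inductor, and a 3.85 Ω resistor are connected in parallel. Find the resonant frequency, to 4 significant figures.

1.656 kHz

ω₀ = 1/√(LC) = 1/√(0.0021 × 4.4e-06) = 10400 rad/s
f₀ = ω₀/(2π) = 1.656 kHz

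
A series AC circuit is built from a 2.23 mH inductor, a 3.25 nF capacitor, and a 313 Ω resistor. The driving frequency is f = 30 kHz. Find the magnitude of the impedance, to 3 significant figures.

1250 Ω

ω = 2πf = 188500 rad/s
X_L = ωL = 420 Ω
X_C = 1/(ωC) = 1630 Ω
Net reactance X = X_L − X_C = -1210 Ω
Z = 313 − j1210 Ω
|Z| = √(313² + 1210²) = 1250 Ω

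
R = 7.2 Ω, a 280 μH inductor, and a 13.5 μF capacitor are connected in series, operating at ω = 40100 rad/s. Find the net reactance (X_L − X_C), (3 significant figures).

9.38 Ω

X_L = ωL = 11.2 Ω
X_C = 1/(ωC) = 1.85 Ω
X = 11.2 − 1.85 = 9.38 Ω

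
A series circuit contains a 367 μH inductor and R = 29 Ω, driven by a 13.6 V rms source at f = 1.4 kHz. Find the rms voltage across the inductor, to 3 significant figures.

ω = 2πf = 8796 rad/s
X_L = ωL = 3.23 Ω
Z = 29.0 + j3.23 Ω
|Z| = √(29.0² + 3.23²) = 29.2 Ω
I = V/|Z| = 466 mA
V_L = I·|Z_L| = 0.466 × 3.23 = 1.50 V

1.50 V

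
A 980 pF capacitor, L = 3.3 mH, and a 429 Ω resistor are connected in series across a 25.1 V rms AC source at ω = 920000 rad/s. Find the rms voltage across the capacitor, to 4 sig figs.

X_L = ωL = 3036 Ω
X_C = 1/(ωC) = 1109 Ω
Net reactance X = X_L − X_C = 1927 Ω
Z = 429.0 + j1927 Ω
|Z| = √(429.0² + 1927²) = 1974 Ω
I = V/|Z| = 12.72 mA
V_C = I·|Z_C| = 0.01272 × 1109 = 14.10 V

14.10 V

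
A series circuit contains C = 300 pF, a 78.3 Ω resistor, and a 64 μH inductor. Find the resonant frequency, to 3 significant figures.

1.15 MHz

ω₀ = 1/√(LC) = 1/√(6.4e-05 × 3e-10) = 7.217e+06 rad/s
f₀ = ω₀/(2π) = 1.15 MHz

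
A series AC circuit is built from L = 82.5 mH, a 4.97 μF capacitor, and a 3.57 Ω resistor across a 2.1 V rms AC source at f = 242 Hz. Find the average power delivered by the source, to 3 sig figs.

262 mW

ω = 2πf = 1521 rad/s
X_L = ωL = 125 Ω
X_C = 1/(ωC) = 132 Ω
Net reactance X = X_L − X_C = -6.88 Ω
Z = 3.57 − j6.88 Ω
|Z| = √(3.57² + 6.88²) = 7.75 Ω
∠Z = arctan(-6.88/3.57) = -62.6°
I = V/|Z| = 271 mA
P = VI cos φ = 2.1 × 0.271 × cos(-62.6°) = 262 mW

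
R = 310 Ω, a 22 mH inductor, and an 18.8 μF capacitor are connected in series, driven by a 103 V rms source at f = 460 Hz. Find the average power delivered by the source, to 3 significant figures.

33.5 W

ω = 2πf = 2890 rad/s
X_L = ωL = 63.6 Ω
X_C = 1/(ωC) = 18.4 Ω
Net reactance X = X_L − X_C = 45.2 Ω
Z = 310 + j45.2 Ω
|Z| = √(310² + 45.2²) = 313 Ω
∠Z = arctan(45.2/310) = 8.29°
I = V/|Z| = 329 mA
P = VI cos φ = 103 × 0.329 × cos(8.29°) = 33.5 W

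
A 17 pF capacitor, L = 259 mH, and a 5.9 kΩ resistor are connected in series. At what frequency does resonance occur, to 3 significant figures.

ω₀ = 1/√(LC) = 1/√(0.259 × 1.7e-11) = 476600 rad/s
f₀ = ω₀/(2π) = 75.8 kHz

75.8 kHz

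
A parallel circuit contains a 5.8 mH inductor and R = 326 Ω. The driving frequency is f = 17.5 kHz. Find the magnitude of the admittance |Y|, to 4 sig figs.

3.445 mS

ω = 2πf = 110000 rad/s
X_L = ωL = 637.7 Ω
Parallel: admittances add. Y = 1/R + 1/(jωL)
Y = (0.003067 − j0.001568) S
|Y| = 0.003445 S → |Z| = 1/|Y| = 290.3 Ω, ∠Z = −∠Y = 27.08°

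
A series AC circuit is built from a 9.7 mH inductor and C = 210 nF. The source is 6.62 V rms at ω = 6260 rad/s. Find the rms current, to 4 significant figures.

9.458 mA

X_L = ωL = 60.72 Ω
X_C = 1/(ωC) = 760.7 Ω
Net reactance X = X_L − X_C = -700.0 Ω
Z = − j700.0 Ω
|Z| = √(0² + 700.0²) = 700.0 Ω
I = V/|Z| = 6.62/700.0 = 9.458 mA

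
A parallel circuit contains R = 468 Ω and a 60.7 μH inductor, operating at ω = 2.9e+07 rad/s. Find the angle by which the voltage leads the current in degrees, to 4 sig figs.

14.89°

X_L = ωL = 1760 Ω
Parallel: admittances add. Y = 1/R + 1/(jωL)
Y = (0.002137 − j0.0005681) S
|Y| = 0.002211 S → |Z| = 1/|Y| = 452.3 Ω, ∠Z = −∠Y = 14.89°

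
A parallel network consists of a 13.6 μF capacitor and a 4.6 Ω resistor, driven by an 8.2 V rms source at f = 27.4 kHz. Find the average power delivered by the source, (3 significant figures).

ω = 2πf = 172200 rad/s
X_C = 1/(ωC) = 0.427 Ω
Parallel: admittances add. Y = 1/R + jωC
Y = (0.217 + j2.34) S
|Y| = 2.35 S → |Z| = 1/|Y| = 0.425 Ω, ∠Z = −∠Y = -84.7°
I = V/|Z| = 19.3 A
P = VI cos φ = 8.2 × 19.3 × cos(-84.7°) = 14.6 W

14.6 W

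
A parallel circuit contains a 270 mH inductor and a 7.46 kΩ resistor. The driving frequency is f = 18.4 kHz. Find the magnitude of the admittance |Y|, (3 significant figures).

ω = 2πf = 115600 rad/s
X_L = ωL = 31200 Ω
Parallel: admittances add. Y = 1/R + 1/(jωL)
Y = (0.000134 − j3.2e-05) S
|Y| = 0.000138 S → |Z| = 1/|Y| = 7260 Ω, ∠Z = −∠Y = 13.4°

138 μS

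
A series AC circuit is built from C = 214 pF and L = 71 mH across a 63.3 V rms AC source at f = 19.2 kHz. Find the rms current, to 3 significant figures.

2.10 mA

ω = 2πf = 120600 rad/s
X_L = ωL = 8570 Ω
X_C = 1/(ωC) = 38700 Ω
Net reactance X = X_L − X_C = -30200 Ω
Z = − j30200 Ω
|Z| = √(0² + 30200²) = 30200 Ω
I = V/|Z| = 63.3/30200 = 2.10 mA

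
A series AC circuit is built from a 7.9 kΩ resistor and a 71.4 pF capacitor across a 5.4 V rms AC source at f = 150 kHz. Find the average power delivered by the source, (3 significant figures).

ω = 2πf = 942500 rad/s
X_C = 1/(ωC) = 14900 Ω
Z = 7900 − j14900 Ω
|Z| = √(7900² + 14900²) = 16800 Ω
∠Z = arctan(-14900/7900) = -62.0°
I = V/|Z| = 321 μA
P = VI cos φ = 5.4 × 0.000321 × cos(-62.0°) = 813 μW

813 μW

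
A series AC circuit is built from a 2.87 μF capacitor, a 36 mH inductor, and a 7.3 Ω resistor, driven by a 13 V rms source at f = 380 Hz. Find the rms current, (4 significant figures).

215.2 mA

ω = 2πf = 2388 rad/s
X_L = ωL = 85.95 Ω
X_C = 1/(ωC) = 145.9 Ω
Net reactance X = X_L − X_C = -59.98 Ω
Z = 7.300 − j59.98 Ω
|Z| = √(7.300² + 59.98²) = 60.42 Ω
I = V/|Z| = 13/60.42 = 215.2 mA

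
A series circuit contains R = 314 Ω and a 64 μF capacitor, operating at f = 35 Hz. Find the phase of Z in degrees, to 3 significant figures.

-12.8°

ω = 2πf = 219.9 rad/s
X_C = 1/(ωC) = 71.1 Ω
Z = 314 − j71.1 Ω
|Z| = √(314² + 71.1²) = 322 Ω
∠Z = arctan(-71.1/314) = -12.8°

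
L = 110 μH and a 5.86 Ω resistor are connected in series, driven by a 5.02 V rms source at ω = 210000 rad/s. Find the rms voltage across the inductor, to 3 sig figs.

X_L = ωL = 23.1 Ω
Z = 5.86 + j23.1 Ω
|Z| = √(5.86² + 23.1²) = 23.8 Ω
I = V/|Z| = 211 mA
V_L = I·|Z_L| = 0.211 × 23.1 = 4.87 V

4.87 V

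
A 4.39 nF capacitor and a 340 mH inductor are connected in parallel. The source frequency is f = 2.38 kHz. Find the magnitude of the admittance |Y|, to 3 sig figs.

131 μS

ω = 2πf = 14950 rad/s
X_L = ωL = 5080 Ω
X_C = 1/(ωC) = 15200 Ω
Parallel: admittances add. Y = 1/(jωL) + jωC
Y = (0 − j0.000131) S
|Y| = 0.000131 S → |Z| = 1/|Y| = 7630 Ω, ∠Z = −∠Y = 90.0°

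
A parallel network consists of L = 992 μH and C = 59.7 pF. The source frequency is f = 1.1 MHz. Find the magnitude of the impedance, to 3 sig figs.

3750 Ω

ω = 2πf = 6.912e+06 rad/s
X_L = ωL = 6860 Ω
X_C = 1/(ωC) = 2420 Ω
Parallel: admittances add. Y = 1/(jωL) + jωC
Y = (0 + j0.000267) S
|Y| = 0.000267 S → |Z| = 1/|Y| = 3750 Ω, ∠Z = −∠Y = -90.0°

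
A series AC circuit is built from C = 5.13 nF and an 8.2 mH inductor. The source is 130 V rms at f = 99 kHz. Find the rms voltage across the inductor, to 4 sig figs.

ω = 2πf = 622000 rad/s
X_L = ωL = 5101 Ω
X_C = 1/(ωC) = 313.4 Ω
Net reactance X = X_L − X_C = 4787 Ω
Z = j4787 Ω
|Z| = √(0² + 4787²) = 4787 Ω
I = V/|Z| = 27.16 mA
V_L = I·|Z_L| = 0.02716 × 5101 = 138.5 V

138.5 V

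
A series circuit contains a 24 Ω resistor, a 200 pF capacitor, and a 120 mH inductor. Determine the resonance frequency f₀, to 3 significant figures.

ω₀ = 1/√(LC) = 1/√(0.12 × 2e-10) = 204100 rad/s
f₀ = ω₀/(2π) = 32.5 kHz

32.5 kHz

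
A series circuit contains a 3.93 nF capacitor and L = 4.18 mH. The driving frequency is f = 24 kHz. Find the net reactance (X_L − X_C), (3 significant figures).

-1060 Ω

ω = 2πf = 150800 rad/s
X_L = ωL = 630 Ω
X_C = 1/(ωC) = 1690 Ω
X = 630 − 1690 = -1060 Ω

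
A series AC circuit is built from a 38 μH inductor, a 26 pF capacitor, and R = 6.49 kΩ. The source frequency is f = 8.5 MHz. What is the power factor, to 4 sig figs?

ω = 2πf = 5.341e+07 rad/s
X_L = ωL = 2029 Ω
X_C = 1/(ωC) = 720.2 Ω
Net reactance X = X_L − X_C = 1309 Ω
Z = 6490 + j1309 Ω
|Z| = √(6490² + 1309²) = 6621 Ω
∠Z = arctan(1309/6490) = 11.41°
cos φ = cos(11.41°) = 0.9803

0.9803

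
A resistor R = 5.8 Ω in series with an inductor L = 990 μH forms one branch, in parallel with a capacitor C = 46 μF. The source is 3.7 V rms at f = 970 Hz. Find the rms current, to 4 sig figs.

781.2 mA

ω = 2πf = 6095 rad/s
X_L = ωL = 6.034 Ω
X_C = 1/(ωC) = 3.567 Ω
Branch 1 (R+jX_L): Z₁ = 5.800 + j6.034 Ω, |Z₁| = 8.369 Ω
Branch 2 (−jX_C): Z₂ = −j3.567 Ω
Parallel: Z = Z₁Z₂/(Z₁+Z₂), |Z| = 4.736 Ω, ∠Z = -66.91°
I = V/|Z| = 3.7/4.736 = 781.2 mA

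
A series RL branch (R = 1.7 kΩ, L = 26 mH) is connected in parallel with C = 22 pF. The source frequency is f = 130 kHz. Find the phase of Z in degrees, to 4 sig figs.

ω = 2πf = 816800 rad/s
X_L = ωL = 21240 Ω
X_C = 1/(ωC) = 55650 Ω
Branch 1 (R+jX_L): Z₁ = 1700 + j21240 Ω, |Z₁| = 21310 Ω
Branch 2 (−jX_C): Z₂ = −j55650 Ω
Parallel: Z = Z₁Z₂/(Z₁+Z₂), |Z| = 34410 Ω, ∠Z = 82.60°

82.60°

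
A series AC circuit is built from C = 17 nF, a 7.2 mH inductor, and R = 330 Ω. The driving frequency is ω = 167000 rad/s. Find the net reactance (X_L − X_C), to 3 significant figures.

850 Ω

X_L = ωL = 1200 Ω
X_C = 1/(ωC) = 352 Ω
X = 1200 − 352 = 850 Ω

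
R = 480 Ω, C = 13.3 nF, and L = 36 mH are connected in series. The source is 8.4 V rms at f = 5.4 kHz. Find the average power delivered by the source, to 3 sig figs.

ω = 2πf = 33930 rad/s
X_L = ωL = 1220 Ω
X_C = 1/(ωC) = 2220 Ω
Net reactance X = X_L − X_C = -995 Ω
Z = 480 − j995 Ω
|Z| = √(480² + 995²) = 1100 Ω
∠Z = arctan(-995/480) = -64.2°
I = V/|Z| = 7.61 mA
P = VI cos φ = 8.4 × 0.00761 × cos(-64.2°) = 27.8 mW

27.8 mW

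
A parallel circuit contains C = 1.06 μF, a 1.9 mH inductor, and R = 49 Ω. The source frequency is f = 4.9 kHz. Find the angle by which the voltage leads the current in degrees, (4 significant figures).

-37.29°

ω = 2πf = 30790 rad/s
X_L = ωL = 58.50 Ω
X_C = 1/(ωC) = 30.64 Ω
Parallel: admittances add. Y = 1/R + 1/(jωL) + jωC
Y = (0.02041 + j0.01554) S
|Y| = 0.02565 S → |Z| = 1/|Y| = 38.98 Ω, ∠Z = −∠Y = -37.29°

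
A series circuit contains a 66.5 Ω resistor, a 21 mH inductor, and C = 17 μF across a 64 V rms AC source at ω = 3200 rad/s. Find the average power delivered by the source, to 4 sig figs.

40.02 W

X_L = ωL = 67.20 Ω
X_C = 1/(ωC) = 18.38 Ω
Net reactance X = X_L − X_C = 48.82 Ω
Z = 66.50 + j48.82 Ω
|Z| = √(66.50² + 48.82²) = 82.49 Ω
∠Z = arctan(48.82/66.50) = 36.28°
I = V/|Z| = 775.8 mA
P = VI cos φ = 64 × 0.7758 × cos(36.28°) = 40.02 W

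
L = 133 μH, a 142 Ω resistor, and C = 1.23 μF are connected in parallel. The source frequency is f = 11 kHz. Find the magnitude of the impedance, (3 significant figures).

40.3 Ω

ω = 2πf = 69120 rad/s
X_L = ωL = 9.19 Ω
X_C = 1/(ωC) = 11.8 Ω
Parallel: admittances add. Y = 1/R + 1/(jωL) + jωC
Y = (0.00704 − j0.0238) S
|Y| = 0.0248 S → |Z| = 1/|Y| = 40.3 Ω, ∠Z = −∠Y = 73.5°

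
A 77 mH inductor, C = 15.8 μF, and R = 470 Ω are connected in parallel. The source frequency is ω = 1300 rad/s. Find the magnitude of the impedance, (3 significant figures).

X_L = ωL = 100 Ω
X_C = 1/(ωC) = 48.7 Ω
Parallel: admittances add. Y = 1/R + 1/(jωL) + jωC
Y = (0.00213 + j0.0105) S
|Y| = 0.0108 S → |Z| = 1/|Y| = 92.9 Ω, ∠Z = −∠Y = -78.6°

92.9 Ω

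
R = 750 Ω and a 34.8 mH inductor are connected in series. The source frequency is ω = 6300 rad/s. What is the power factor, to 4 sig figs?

0.9598

X_L = ωL = 219.2 Ω
Z = 750.0 + j219.2 Ω
|Z| = √(750.0² + 219.2²) = 781.4 Ω
∠Z = arctan(219.2/750.0) = 16.29°
cos φ = cos(16.29°) = 0.9598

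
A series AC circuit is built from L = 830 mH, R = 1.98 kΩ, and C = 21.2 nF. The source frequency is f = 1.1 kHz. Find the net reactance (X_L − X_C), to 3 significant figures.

ω = 2πf = 6912 rad/s
X_L = ωL = 5740 Ω
X_C = 1/(ωC) = 6820 Ω
X = 5740 − 6820 = -1090 Ω

-1090 Ω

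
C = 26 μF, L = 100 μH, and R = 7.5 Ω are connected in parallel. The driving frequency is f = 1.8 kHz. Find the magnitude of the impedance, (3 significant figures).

1.65 Ω

ω = 2πf = 11310 rad/s
X_L = ωL = 1.13 Ω
X_C = 1/(ωC) = 3.40 Ω
Parallel: admittances add. Y = 1/R + 1/(jωL) + jωC
Y = (0.133 − j0.590) S
|Y| = 0.605 S → |Z| = 1/|Y| = 1.65 Ω, ∠Z = −∠Y = 77.3°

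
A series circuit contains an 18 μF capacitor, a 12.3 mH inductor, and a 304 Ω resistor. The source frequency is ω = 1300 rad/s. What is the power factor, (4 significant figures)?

0.9962

X_L = ωL = 15.99 Ω
X_C = 1/(ωC) = 42.74 Ω
Net reactance X = X_L − X_C = -26.75 Ω
Z = 304.0 − j26.75 Ω
|Z| = √(304.0² + 26.75²) = 305.2 Ω
∠Z = arctan(-26.75/304.0) = -5.028°
cos φ = cos(-5.028°) = 0.9962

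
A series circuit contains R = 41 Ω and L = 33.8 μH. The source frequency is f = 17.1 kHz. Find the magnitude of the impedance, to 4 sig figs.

ω = 2πf = 107400 rad/s
X_L = ωL = 3.632 Ω
Z = 41.00 + j3.632 Ω
|Z| = √(41.00² + 3.632²) = 41.16 Ω

41.16 Ω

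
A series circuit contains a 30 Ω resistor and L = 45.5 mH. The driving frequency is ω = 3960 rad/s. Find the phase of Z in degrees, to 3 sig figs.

80.5°

X_L = ωL = 180 Ω
Z = 30.0 + j180 Ω
|Z| = √(30.0² + 180²) = 183 Ω
∠Z = arctan(180/30.0) = 80.5°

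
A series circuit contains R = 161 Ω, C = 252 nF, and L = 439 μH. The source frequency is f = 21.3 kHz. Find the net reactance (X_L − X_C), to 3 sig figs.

ω = 2πf = 133800 rad/s
X_L = ωL = 58.8 Ω
X_C = 1/(ωC) = 29.7 Ω
X = 58.8 − 29.7 = 29.1 Ω

29.1 Ω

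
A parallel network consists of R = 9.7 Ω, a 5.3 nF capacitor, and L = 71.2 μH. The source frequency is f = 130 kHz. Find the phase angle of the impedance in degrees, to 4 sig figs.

7.114°

ω = 2πf = 816800 rad/s
X_L = ωL = 58.16 Ω
X_C = 1/(ωC) = 231.0 Ω
Parallel: admittances add. Y = 1/R + 1/(jωL) + jωC
Y = (0.1031 − j0.01287) S
|Y| = 0.1039 S → |Z| = 1/|Y| = 9.625 Ω, ∠Z = −∠Y = 7.114°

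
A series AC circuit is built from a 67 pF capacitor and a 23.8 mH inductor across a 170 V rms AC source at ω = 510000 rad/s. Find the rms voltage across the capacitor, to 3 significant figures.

X_L = ωL = 12100 Ω
X_C = 1/(ωC) = 29300 Ω
Net reactance X = X_L − X_C = -17100 Ω
Z = − j17100 Ω
|Z| = √(0² + 17100²) = 17100 Ω
I = V/|Z| = 9.93 mA
V_C = I·|Z_C| = 0.00993 × 29300 = 290 V

290 V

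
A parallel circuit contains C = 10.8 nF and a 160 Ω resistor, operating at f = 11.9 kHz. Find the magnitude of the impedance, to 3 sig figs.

ω = 2πf = 74770 rad/s
X_C = 1/(ωC) = 1240 Ω
Parallel: admittances add. Y = 1/R + jωC
Y = (0.00625 + j0.000808) S
|Y| = 0.00630 S → |Z| = 1/|Y| = 159 Ω, ∠Z = −∠Y = -7.36°

159 Ω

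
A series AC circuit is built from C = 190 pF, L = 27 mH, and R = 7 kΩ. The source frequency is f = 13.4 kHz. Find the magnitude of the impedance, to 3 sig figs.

60600 Ω

ω = 2πf = 84190 rad/s
X_L = ωL = 2270 Ω
X_C = 1/(ωC) = 62500 Ω
Net reactance X = X_L − X_C = -60200 Ω
Z = 7000 − j60200 Ω
|Z| = √(7000² + 60200²) = 60600 Ω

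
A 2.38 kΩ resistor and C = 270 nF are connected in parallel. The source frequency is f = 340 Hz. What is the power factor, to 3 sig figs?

ω = 2πf = 2136 rad/s
X_C = 1/(ωC) = 1730 Ω
Parallel: admittances add. Y = 1/R + jωC
Y = (0.000420 + j0.000577) S
|Y| = 0.000714 S → |Z| = 1/|Y| = 1400 Ω, ∠Z = −∠Y = -53.9°
cos φ = cos(-53.9°) = 0.589

0.589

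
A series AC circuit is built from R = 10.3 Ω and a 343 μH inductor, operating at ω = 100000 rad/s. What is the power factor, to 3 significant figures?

X_L = ωL = 34.3 Ω
Z = 10.3 + j34.3 Ω
|Z| = √(10.3² + 34.3²) = 35.8 Ω
∠Z = arctan(34.3/10.3) = 73.3°
cos φ = cos(73.3°) = 0.288

0.288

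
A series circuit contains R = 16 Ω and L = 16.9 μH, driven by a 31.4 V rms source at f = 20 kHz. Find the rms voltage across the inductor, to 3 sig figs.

ω = 2πf = 125700 rad/s
X_L = ωL = 2.12 Ω
Z = 16.0 + j2.12 Ω
|Z| = √(16.0² + 2.12²) = 16.1 Ω
I = V/|Z| = 1.95 A
V_L = I·|Z_L| = 1.95 × 2.12 = 4.13 V

4.13 V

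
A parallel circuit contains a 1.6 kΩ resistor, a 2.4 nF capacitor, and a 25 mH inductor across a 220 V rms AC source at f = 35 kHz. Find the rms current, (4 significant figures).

157.2 mA

ω = 2πf = 219900 rad/s
X_L = ωL = 5498 Ω
X_C = 1/(ωC) = 1895 Ω
Parallel: admittances add. Y = 1/R + 1/(jωL) + jωC
Y = (0.0006250 + j0.0003459) S
|Y| = 0.0007143 S → |Z| = 1/|Y| = 1400 Ω, ∠Z = −∠Y = -28.96°
I = V/|Z| = 220/1400 = 157.2 mA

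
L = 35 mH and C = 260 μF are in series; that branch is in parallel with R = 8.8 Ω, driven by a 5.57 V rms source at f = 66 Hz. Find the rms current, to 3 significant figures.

1.24 A

ω = 2πf = 414.7 rad/s
X_L = ωL = 14.5 Ω
X_C = 1/(ωC) = 9.27 Ω
Branch 1: Z₁ = R = 8.80 Ω
Branch 2 (series LC): Z₂ = j(X_L − X_C) = j5.24 Ω
Parallel: Z = Z₁Z₂/(Z₁+Z₂), |Z| = 4.50 Ω, ∠Z = 59.2°
I = V/|Z| = 5.57/4.50 = 1.24 A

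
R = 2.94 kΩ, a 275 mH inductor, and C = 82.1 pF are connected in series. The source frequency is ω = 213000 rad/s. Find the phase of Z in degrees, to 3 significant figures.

X_L = ωL = 58600 Ω
X_C = 1/(ωC) = 57200 Ω
Net reactance X = X_L − X_C = 1390 Ω
Z = 2940 + j1390 Ω
|Z| = √(2940² + 1390²) = 3250 Ω
∠Z = arctan(1390/2940) = 25.3°

25.3°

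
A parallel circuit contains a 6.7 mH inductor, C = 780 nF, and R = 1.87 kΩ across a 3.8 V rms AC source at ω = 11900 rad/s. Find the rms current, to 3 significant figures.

X_L = ωL = 79.7 Ω
X_C = 1/(ωC) = 108 Ω
Parallel: admittances add. Y = 1/R + 1/(jωL) + jωC
Y = (0.000535 − j0.00326) S
|Y| = 0.00330 S → |Z| = 1/|Y| = 303 Ω, ∠Z = −∠Y = 80.7°
I = V/|Z| = 3.8/303 = 12.6 mA

12.6 mA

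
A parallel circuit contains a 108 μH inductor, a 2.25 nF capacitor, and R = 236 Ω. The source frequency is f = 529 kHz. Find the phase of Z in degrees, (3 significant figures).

-47.9°

ω = 2πf = 3.324e+06 rad/s
X_L = ωL = 359 Ω
X_C = 1/(ωC) = 134 Ω
Parallel: admittances add. Y = 1/R + 1/(jωL) + jωC
Y = (0.00424 + j0.00469) S
|Y| = 0.00632 S → |Z| = 1/|Y| = 158 Ω, ∠Z = −∠Y = -47.9°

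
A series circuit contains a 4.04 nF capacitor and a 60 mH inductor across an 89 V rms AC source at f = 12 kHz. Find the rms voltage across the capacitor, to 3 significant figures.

ω = 2πf = 75400 rad/s
X_L = ωL = 4520 Ω
X_C = 1/(ωC) = 3280 Ω
Net reactance X = X_L − X_C = 1240 Ω
Z = j1240 Ω
|Z| = √(0² + 1240²) = 1240 Ω
I = V/|Z| = 71.7 mA
V_C = I·|Z_C| = 0.0717 × 3280 = 235 V

235 V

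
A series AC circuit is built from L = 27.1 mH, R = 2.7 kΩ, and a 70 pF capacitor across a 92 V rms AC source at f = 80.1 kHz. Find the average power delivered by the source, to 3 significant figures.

102 mW

ω = 2πf = 503300 rad/s
X_L = ωL = 13600 Ω
X_C = 1/(ωC) = 28400 Ω
Net reactance X = X_L − X_C = -14700 Ω
Z = 2700 − j14700 Ω
|Z| = √(2700² + 14700²) = 15000 Ω
∠Z = arctan(-14700/2700) = -79.6°
I = V/|Z| = 6.14 mA
P = VI cos φ = 92 × 0.00614 × cos(-79.6°) = 102 mW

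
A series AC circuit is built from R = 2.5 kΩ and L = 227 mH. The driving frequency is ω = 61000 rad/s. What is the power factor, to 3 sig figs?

X_L = ωL = 13800 Ω
Z = 2500 + j13800 Ω
|Z| = √(2500² + 13800²) = 14100 Ω
∠Z = arctan(13800/2500) = 79.8°
cos φ = cos(79.8°) = 0.178

0.178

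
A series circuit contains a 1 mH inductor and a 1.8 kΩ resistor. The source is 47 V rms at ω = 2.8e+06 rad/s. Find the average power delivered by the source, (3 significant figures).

X_L = ωL = 2800 Ω
Z = 1800 + j2800 Ω
|Z| = √(1800² + 2800²) = 3330 Ω
∠Z = arctan(2800/1800) = 57.3°
I = V/|Z| = 14.1 mA
P = VI cos φ = 47 × 0.0141 × cos(57.3°) = 359 mW

359 mW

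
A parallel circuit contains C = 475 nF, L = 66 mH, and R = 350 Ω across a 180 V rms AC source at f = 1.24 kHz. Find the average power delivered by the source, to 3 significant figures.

92.6 W

ω = 2πf = 7791 rad/s
X_L = ωL = 514 Ω
X_C = 1/(ωC) = 270 Ω
Parallel: admittances add. Y = 1/R + 1/(jωL) + jωC
Y = (0.00286 + j0.00176) S
|Y| = 0.00335 S → |Z| = 1/|Y| = 298 Ω, ∠Z = −∠Y = -31.6°
I = V/|Z| = 604 mA
P = VI cos φ = 180 × 0.604 × cos(-31.6°) = 92.6 W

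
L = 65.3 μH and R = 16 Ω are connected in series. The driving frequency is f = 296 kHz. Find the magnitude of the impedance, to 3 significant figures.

ω = 2πf = 1.86e+06 rad/s
X_L = ωL = 121 Ω
Z = 16.0 + j121 Ω
|Z| = √(16.0² + 121²) = 122 Ω

122 Ω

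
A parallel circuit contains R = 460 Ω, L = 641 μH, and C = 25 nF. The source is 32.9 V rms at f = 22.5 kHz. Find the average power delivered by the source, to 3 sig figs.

ω = 2πf = 141400 rad/s
X_L = ωL = 90.6 Ω
X_C = 1/(ωC) = 283 Ω
Parallel: admittances add. Y = 1/R + 1/(jωL) + jωC
Y = (0.00217 − j0.00750) S
|Y| = 0.00781 S → |Z| = 1/|Y| = 128 Ω, ∠Z = −∠Y = 73.8°
I = V/|Z| = 257 mA
P = VI cos φ = 32.9 × 0.257 × cos(73.8°) = 2.35 W

2.35 W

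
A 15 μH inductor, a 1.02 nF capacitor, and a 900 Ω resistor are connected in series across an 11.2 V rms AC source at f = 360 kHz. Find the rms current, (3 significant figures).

ω = 2πf = 2.262e+06 rad/s
X_L = ωL = 33.9 Ω
X_C = 1/(ωC) = 433 Ω
Net reactance X = X_L − X_C = -399 Ω
Z = 900 − j399 Ω
|Z| = √(900² + 399²) = 985 Ω
I = V/|Z| = 11.2/985 = 11.4 mA

11.4 mA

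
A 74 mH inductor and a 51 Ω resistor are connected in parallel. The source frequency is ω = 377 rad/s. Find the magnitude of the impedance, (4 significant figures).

X_L = ωL = 27.90 Ω
Parallel: admittances add. Y = 1/R + 1/(jωL)
Y = (0.01961 − j0.03584) S
|Y| = 0.04086 S → |Z| = 1/|Y| = 24.48 Ω, ∠Z = −∠Y = 61.32°

24.48 Ω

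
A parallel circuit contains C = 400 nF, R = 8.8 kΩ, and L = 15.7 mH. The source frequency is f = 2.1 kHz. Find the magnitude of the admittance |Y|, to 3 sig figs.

465 μS

ω = 2πf = 13190 rad/s
X_L = ωL = 207 Ω
X_C = 1/(ωC) = 189 Ω
Parallel: admittances add. Y = 1/R + 1/(jωL) + jωC
Y = (0.000114 + j0.000451) S
|Y| = 0.000465 S → |Z| = 1/|Y| = 2150 Ω, ∠Z = −∠Y = -75.8°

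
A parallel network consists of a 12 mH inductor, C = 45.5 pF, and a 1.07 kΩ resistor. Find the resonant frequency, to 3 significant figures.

ω₀ = 1/√(LC) = 1/√(0.012 × 4.55e-11) = 1.353e+06 rad/s
f₀ = ω₀/(2π) = 215 kHz

215 kHz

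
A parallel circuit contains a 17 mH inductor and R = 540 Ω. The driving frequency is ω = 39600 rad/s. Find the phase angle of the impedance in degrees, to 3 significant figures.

38.7°

X_L = ωL = 673 Ω
Parallel: admittances add. Y = 1/R + 1/(jωL)
Y = (0.00185 − j0.00149) S
|Y| = 0.00237 S → |Z| = 1/|Y| = 421 Ω, ∠Z = −∠Y = 38.7°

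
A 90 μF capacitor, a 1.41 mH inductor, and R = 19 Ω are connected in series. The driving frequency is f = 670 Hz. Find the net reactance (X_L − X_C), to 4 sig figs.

3.296 Ω

ω = 2πf = 4210 rad/s
X_L = ωL = 5.936 Ω
X_C = 1/(ωC) = 2.639 Ω
X = 5.936 − 2.639 = 3.296 Ω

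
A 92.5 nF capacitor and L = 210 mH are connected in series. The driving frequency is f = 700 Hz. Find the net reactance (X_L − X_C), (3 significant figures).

ω = 2πf = 4398 rad/s
X_L = ωL = 924 Ω
X_C = 1/(ωC) = 2460 Ω
X = 924 − 2460 = -1530 Ω

-1530 Ω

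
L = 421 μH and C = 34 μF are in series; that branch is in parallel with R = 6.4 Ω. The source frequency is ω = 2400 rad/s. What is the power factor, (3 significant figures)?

X_L = ωL = 1.01 Ω
X_C = 1/(ωC) = 12.3 Ω
Branch 1: Z₁ = R = 6.40 Ω
Branch 2 (series LC): Z₂ = j(X_L − X_C) = −j11.2 Ω
Parallel: Z = Z₁Z₂/(Z₁+Z₂), |Z| = 5.56 Ω, ∠Z = -29.6°
cos φ = cos(-29.6°) = 0.869

0.869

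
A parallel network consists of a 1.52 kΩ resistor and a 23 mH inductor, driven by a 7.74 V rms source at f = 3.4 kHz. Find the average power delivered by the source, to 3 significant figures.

39.4 mW

ω = 2πf = 21360 rad/s
X_L = ωL = 491 Ω
Parallel: admittances add. Y = 1/R + 1/(jωL)
Y = (0.000658 − j0.00204) S
|Y| = 0.00214 S → |Z| = 1/|Y| = 468 Ω, ∠Z = −∠Y = 72.1°
I = V/|Z| = 16.6 mA
P = VI cos φ = 7.74 × 0.0166 × cos(72.1°) = 39.4 mW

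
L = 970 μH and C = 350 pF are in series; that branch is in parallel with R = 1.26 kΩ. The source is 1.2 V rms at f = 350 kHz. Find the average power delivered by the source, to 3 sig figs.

ω = 2πf = 2.199e+06 rad/s
X_L = ωL = 2130 Ω
X_C = 1/(ωC) = 1300 Ω
Branch 1: Z₁ = R = 1260 Ω
Branch 2 (series LC): Z₂ = j(X_L − X_C) = j834 Ω
Parallel: Z = Z₁Z₂/(Z₁+Z₂), |Z| = 695 Ω, ∠Z = 56.5°
I = V/|Z| = 1.73 mA
P = VI cos φ = 1.2 × 0.00173 × cos(56.5°) = 1.14 mW

1.14 mW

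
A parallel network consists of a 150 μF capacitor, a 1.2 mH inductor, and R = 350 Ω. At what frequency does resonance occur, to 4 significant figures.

ω₀ = 1/√(LC) = 1/√(0.0012 × 0.00015) = 2357 rad/s
f₀ = ω₀/(2π) = 375.1 Hz

375.1 Hz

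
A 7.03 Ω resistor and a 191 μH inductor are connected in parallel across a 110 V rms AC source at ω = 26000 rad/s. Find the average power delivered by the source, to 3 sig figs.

1.72 kW

X_L = ωL = 4.97 Ω
Parallel: admittances add. Y = 1/R + 1/(jωL)
Y = (0.142 − j0.201) S
|Y| = 0.247 S → |Z| = 1/|Y| = 4.06 Ω, ∠Z = −∠Y = 54.8°
I = V/|Z| = 27.1 A
P = VI cos φ = 110 × 27.1 × cos(54.8°) = 1.72 kW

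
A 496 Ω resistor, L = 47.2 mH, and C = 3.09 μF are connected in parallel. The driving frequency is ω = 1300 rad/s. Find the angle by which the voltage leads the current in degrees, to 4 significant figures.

X_L = ωL = 61.36 Ω
X_C = 1/(ωC) = 248.9 Ω
Parallel: admittances add. Y = 1/R + 1/(jωL) + jωC
Y = (0.002016 − j0.01228) S
|Y| = 0.01244 S → |Z| = 1/|Y| = 80.36 Ω, ∠Z = −∠Y = 80.68°

80.68°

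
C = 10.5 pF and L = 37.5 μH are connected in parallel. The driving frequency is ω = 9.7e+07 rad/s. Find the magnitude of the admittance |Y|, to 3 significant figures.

X_L = ωL = 3640 Ω
X_C = 1/(ωC) = 982 Ω
Parallel: admittances add. Y = 1/(jωL) + jωC
Y = (0 + j0.000744) S
|Y| = 0.000744 S → |Z| = 1/|Y| = 1340 Ω, ∠Z = −∠Y = -90.0°

744 μS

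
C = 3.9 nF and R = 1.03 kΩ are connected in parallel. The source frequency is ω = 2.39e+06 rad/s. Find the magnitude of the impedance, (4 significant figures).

106.7 Ω

X_C = 1/(ωC) = 107.3 Ω
Parallel: admittances add. Y = 1/R + jωC
Y = (0.0009709 + j0.009321) S
|Y| = 0.009371 S → |Z| = 1/|Y| = 106.7 Ω, ∠Z = −∠Y = -84.05°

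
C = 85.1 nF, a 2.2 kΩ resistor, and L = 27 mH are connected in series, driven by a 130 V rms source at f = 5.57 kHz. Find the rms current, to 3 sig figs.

56.9 mA

ω = 2πf = 35000 rad/s
X_L = ωL = 945 Ω
X_C = 1/(ωC) = 336 Ω
Net reactance X = X_L − X_C = 609 Ω
Z = 2200 + j609 Ω
|Z| = √(2200² + 609²) = 2280 Ω
I = V/|Z| = 130/2280 = 56.9 mA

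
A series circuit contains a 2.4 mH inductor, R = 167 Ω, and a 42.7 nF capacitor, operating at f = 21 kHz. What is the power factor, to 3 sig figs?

0.768

ω = 2πf = 131900 rad/s
X_L = ωL = 317 Ω
X_C = 1/(ωC) = 177 Ω
Net reactance X = X_L − X_C = 139 Ω
Z = 167 + j139 Ω
|Z| = √(167² + 139²) = 217 Ω
∠Z = arctan(139/167) = 39.8°
cos φ = cos(39.8°) = 0.768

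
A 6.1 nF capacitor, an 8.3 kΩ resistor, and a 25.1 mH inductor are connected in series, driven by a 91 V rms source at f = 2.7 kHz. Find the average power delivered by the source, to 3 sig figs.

446 mW

ω = 2πf = 16960 rad/s
X_L = ωL = 426 Ω
X_C = 1/(ωC) = 9660 Ω
Net reactance X = X_L − X_C = -9240 Ω
Z = 8300 − j9240 Ω
|Z| = √(8300² + 9240²) = 12400 Ω
∠Z = arctan(-9240/8300) = -48.1°
I = V/|Z| = 7.33 mA
P = VI cos φ = 91 × 0.00733 × cos(-48.1°) = 446 mW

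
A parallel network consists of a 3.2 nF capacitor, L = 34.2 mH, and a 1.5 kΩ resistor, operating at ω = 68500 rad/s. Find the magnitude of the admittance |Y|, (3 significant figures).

698 μS

X_L = ωL = 2340 Ω
X_C = 1/(ωC) = 4560 Ω
Parallel: admittances add. Y = 1/R + 1/(jωL) + jωC
Y = (0.000667 − j0.000208) S
|Y| = 0.000698 S → |Z| = 1/|Y| = 1430 Ω, ∠Z = −∠Y = 17.3°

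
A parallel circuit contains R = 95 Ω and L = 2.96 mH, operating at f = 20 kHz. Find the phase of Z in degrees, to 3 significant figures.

14.3°

ω = 2πf = 125700 rad/s
X_L = ωL = 372 Ω
Parallel: admittances add. Y = 1/R + 1/(jωL)
Y = (0.0105 − j0.00269) S
|Y| = 0.0109 S → |Z| = 1/|Y| = 92.0 Ω, ∠Z = −∠Y = 14.3°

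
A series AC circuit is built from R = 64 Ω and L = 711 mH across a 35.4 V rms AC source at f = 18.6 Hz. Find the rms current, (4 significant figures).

337.5 mA

ω = 2πf = 116.9 rad/s
X_L = ωL = 83.09 Ω
Z = 64.00 + j83.09 Ω
|Z| = √(64.00² + 83.09²) = 104.9 Ω
I = V/|Z| = 35.4/104.9 = 337.5 mA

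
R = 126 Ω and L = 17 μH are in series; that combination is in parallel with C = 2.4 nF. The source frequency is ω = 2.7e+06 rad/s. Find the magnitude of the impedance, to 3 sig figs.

124 Ω

X_L = ωL = 45.9 Ω
X_C = 1/(ωC) = 154 Ω
Branch 1 (R+jX_L): Z₁ = 126 + j45.9 Ω, |Z₁| = 134 Ω
Branch 2 (−jX_C): Z₂ = −j154 Ω
Parallel: Z = Z₁Z₂/(Z₁+Z₂), |Z| = 124 Ω, ∠Z = -29.3°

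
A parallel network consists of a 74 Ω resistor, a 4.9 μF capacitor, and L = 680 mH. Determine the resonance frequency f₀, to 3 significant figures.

ω₀ = 1/√(LC) = 1/√(0.68 × 4.9e-06) = 547.8 rad/s
f₀ = ω₀/(2π) = 87.2 Hz

87.2 Hz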